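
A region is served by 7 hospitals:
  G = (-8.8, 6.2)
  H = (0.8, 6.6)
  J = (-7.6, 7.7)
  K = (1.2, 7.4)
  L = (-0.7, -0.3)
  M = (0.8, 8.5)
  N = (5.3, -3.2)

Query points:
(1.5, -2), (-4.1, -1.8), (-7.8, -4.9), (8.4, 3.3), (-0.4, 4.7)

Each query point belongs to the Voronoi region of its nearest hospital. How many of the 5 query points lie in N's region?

(1.5, -2) — d² to each: G:173.33, H:74.45, J:176.9, K:88.45, L:7.73, M:110.74, N:15.88 → nearest is L
(-4.1, -1.8) — d² to each: G:86.09, H:94.57, J:102.5, K:112.73, L:13.81, M:130.1, N:90.32 → nearest is L
(-7.8, -4.9) — d² to each: G:124.21, H:206.21, J:158.8, K:232.29, L:71.57, M:253.52, N:174.5 → nearest is L
(8.4, 3.3) — d² to each: G:304.25, H:68.65, J:275.36, K:68.65, L:95.77, M:84.8, N:51.86 → nearest is N
(-0.4, 4.7) — d² to each: G:72.81, H:5.05, J:60.84, K:9.85, L:25.09, M:15.88, N:94.9 → nearest is H
1 of the 5 points has N as nearest.

1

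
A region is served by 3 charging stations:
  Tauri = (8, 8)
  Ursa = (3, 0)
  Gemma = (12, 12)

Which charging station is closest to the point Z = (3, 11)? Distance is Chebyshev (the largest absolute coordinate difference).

d(Z, Tauri) = max(5, 3) = 5
d(Z, Ursa) = max(0, 11) = 11
d(Z, Gemma) = max(9, 1) = 9
Tauri is nearest.

Tauri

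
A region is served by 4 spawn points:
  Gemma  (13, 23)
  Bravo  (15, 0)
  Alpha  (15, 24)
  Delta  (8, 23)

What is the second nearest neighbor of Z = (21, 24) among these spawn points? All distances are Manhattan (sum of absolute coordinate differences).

Gemma

d(Z, Gemma) = |21−13| + |24−23| = 8 + 1 = 9
d(Z, Bravo) = |21−15| + |24−0| = 6 + 24 = 30
d(Z, Alpha) = |21−15| + |24−24| = 6 + 0 = 6
d(Z, Delta) = |21−8| + |24−23| = 13 + 1 = 14
Sorted ascending: Alpha, Gemma, Delta, … — the second-nearest is Gemma.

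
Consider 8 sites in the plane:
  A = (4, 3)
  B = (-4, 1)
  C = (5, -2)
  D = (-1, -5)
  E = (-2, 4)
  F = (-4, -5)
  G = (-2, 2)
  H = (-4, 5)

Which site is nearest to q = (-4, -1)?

Since √ is increasing, it suffices to compare squared distances:
|qA|² = (-4−4)² + (-1−3)² = 64 + 16 = 80
|qB|² = (-4−(-4))² + (-1−1)² = 0 + 4 = 4
|qC|² = (-4−5)² + (-1−(-2))² = 81 + 1 = 82
|qD|² = (-4−(-1))² + (-1−(-5))² = 9 + 16 = 25
|qE|² = (-4−(-2))² + (-1−4)² = 4 + 25 = 29
|qF|² = (-4−(-4))² + (-1−(-5))² = 0 + 16 = 16
|qG|² = (-4−(-2))² + (-1−2)² = 4 + 9 = 13
|qH|² = (-4−(-4))² + (-1−5)² = 0 + 36 = 36
Minimum is at B.

B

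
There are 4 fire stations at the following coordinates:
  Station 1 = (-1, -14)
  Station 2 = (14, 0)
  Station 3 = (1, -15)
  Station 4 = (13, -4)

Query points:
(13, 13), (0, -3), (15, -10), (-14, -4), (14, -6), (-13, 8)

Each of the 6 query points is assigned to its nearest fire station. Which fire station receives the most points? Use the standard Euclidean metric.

(13, 13) — d² to each: Station 1:925, Station 2:170, Station 3:928, Station 4:289 → nearest is Station 2
(0, -3) — d² to each: Station 1:122, Station 2:205, Station 3:145, Station 4:170 → nearest is Station 1
(15, -10) — d² to each: Station 1:272, Station 2:101, Station 3:221, Station 4:40 → nearest is Station 4
(-14, -4) — d² to each: Station 1:269, Station 2:800, Station 3:346, Station 4:729 → nearest is Station 1
(14, -6) — d² to each: Station 1:289, Station 2:36, Station 3:250, Station 4:5 → nearest is Station 4
(-13, 8) — d² to each: Station 1:628, Station 2:793, Station 3:725, Station 4:820 → nearest is Station 1
Tally — Station 1:3, Station 2:1, Station 4:2. Station 1 captures the most (3).

Station 1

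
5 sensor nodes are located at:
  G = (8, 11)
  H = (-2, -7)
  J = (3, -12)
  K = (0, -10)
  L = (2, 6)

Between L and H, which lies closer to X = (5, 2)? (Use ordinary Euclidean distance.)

Compare squared distances:
|XL|² = (5−2)² + (2−6)² = 9 + 16 = 25
|XH|² = (5−(-2))² + (2−(-7))² = 49 + 81 = 130
25 < 130, so L is closer.

L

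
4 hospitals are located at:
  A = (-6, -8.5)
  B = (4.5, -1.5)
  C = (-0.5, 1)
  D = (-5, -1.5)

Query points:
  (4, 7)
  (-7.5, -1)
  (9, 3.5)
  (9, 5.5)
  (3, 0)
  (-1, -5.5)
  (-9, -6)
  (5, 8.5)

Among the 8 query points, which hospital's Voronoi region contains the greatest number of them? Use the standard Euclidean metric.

(4, 7) — d² to each: A:340.25, B:72.5, C:56.25, D:153.25 → nearest is C
(-7.5, -1) — d² to each: A:58.5, B:144.25, C:53, D:6.5 → nearest is D
(9, 3.5) — d² to each: A:369, B:45.25, C:96.5, D:221 → nearest is B
(9, 5.5) — d² to each: A:421, B:69.25, C:110.5, D:245 → nearest is B
(3, 0) — d² to each: A:153.25, B:4.5, C:13.25, D:66.25 → nearest is B
(-1, -5.5) — d² to each: A:34, B:46.25, C:42.5, D:32 → nearest is D
(-9, -6) — d² to each: A:15.25, B:202.5, C:121.25, D:36.25 → nearest is A
(5, 8.5) — d² to each: A:410, B:100.25, C:86.5, D:200 → nearest is C
Tally — A:1, B:3, C:2, D:2. B captures the most (3).

B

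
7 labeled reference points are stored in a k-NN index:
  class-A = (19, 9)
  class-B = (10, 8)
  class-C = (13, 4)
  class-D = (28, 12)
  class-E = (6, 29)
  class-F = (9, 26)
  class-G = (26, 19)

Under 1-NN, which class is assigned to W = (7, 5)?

class-B

Since √ is increasing, it suffices to compare squared distances:
d²(W, class-A) = (7−19)² + (5−9)² = 144 + 16 = 160
d²(W, class-B) = (7−10)² + (5−8)² = 9 + 9 = 18
d²(W, class-C) = (7−13)² + (5−4)² = 36 + 1 = 37
d²(W, class-D) = (7−28)² + (5−12)² = 441 + 49 = 490
d²(W, class-E) = (7−6)² + (5−29)² = 1 + 576 = 577
d²(W, class-F) = (7−9)² + (5−26)² = 4 + 441 = 445
d²(W, class-G) = (7−26)² + (5−19)² = 361 + 196 = 557
Minimum is at class-B.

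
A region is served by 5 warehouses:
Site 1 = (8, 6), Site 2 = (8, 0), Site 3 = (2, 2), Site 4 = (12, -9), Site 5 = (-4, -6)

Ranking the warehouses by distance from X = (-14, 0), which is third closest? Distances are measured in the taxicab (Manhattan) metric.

d(X, Site 1) = |-14−8| + |0−6| = 22 + 6 = 28
d(X, Site 2) = |-14−8| + |0−0| = 22 + 0 = 22
d(X, Site 3) = |-14−2| + |0−2| = 16 + 2 = 18
d(X, Site 4) = |-14−12| + |0−(-9)| = 26 + 9 = 35
d(X, Site 5) = |-14−(-4)| + |0−(-6)| = 10 + 6 = 16
Sorted ascending: Site 5, Site 3, Site 2, Site 1, … — the third-nearest is Site 2.

Site 2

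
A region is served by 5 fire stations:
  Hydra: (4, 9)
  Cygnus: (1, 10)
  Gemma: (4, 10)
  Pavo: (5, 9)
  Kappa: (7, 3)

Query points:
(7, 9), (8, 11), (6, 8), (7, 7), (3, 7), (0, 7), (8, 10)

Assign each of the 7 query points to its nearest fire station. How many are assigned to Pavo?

5

(7, 9) — d² to each: Hydra:9, Cygnus:37, Gemma:10, Pavo:4, Kappa:36 → nearest is Pavo
(8, 11) — d² to each: Hydra:20, Cygnus:50, Gemma:17, Pavo:13, Kappa:65 → nearest is Pavo
(6, 8) — d² to each: Hydra:5, Cygnus:29, Gemma:8, Pavo:2, Kappa:26 → nearest is Pavo
(7, 7) — d² to each: Hydra:13, Cygnus:45, Gemma:18, Pavo:8, Kappa:16 → nearest is Pavo
(3, 7) — d² to each: Hydra:5, Cygnus:13, Gemma:10, Pavo:8, Kappa:32 → nearest is Hydra
(0, 7) — d² to each: Hydra:20, Cygnus:10, Gemma:25, Pavo:29, Kappa:65 → nearest is Cygnus
(8, 10) — d² to each: Hydra:17, Cygnus:49, Gemma:16, Pavo:10, Kappa:50 → nearest is Pavo
5 of the 7 points have Pavo as nearest.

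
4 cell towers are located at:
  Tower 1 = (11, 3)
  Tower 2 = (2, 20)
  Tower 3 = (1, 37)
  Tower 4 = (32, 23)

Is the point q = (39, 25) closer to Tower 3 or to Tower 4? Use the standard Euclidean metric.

Compare squared distances:
d²(q, Tower 3) = (39−1)² + (25−37)² = 1444 + 144 = 1588
d²(q, Tower 4) = (39−32)² + (25−23)² = 49 + 4 = 53
1588 > 53, so Tower 4 is closer.

Tower 4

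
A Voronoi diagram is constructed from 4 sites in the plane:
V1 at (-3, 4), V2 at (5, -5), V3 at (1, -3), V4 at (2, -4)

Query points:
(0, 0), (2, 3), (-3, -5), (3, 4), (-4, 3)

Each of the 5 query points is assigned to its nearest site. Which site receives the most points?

(0, 0) — d² to each: V1:25, V2:50, V3:10, V4:20 → nearest is V3
(2, 3) — d² to each: V1:26, V2:73, V3:37, V4:49 → nearest is V1
(-3, -5) — d² to each: V1:81, V2:64, V3:20, V4:26 → nearest is V3
(3, 4) — d² to each: V1:36, V2:85, V3:53, V4:65 → nearest is V1
(-4, 3) — d² to each: V1:2, V2:145, V3:61, V4:85 → nearest is V1
Tally — V1:3, V3:2. V1 captures the most (3).

V1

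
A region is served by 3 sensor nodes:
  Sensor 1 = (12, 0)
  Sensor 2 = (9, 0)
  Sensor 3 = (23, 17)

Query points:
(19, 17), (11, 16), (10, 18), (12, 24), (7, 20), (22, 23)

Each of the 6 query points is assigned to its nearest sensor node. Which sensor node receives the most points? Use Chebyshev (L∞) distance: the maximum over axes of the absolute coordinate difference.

Sensor 3

(19, 17) — d to each: Sensor 1:17, Sensor 2:17, Sensor 3:4 → nearest is Sensor 3
(11, 16) — d to each: Sensor 1:16, Sensor 2:16, Sensor 3:12 → nearest is Sensor 3
(10, 18) — d to each: Sensor 1:18, Sensor 2:18, Sensor 3:13 → nearest is Sensor 3
(12, 24) — d to each: Sensor 1:24, Sensor 2:24, Sensor 3:11 → nearest is Sensor 3
(7, 20) — d to each: Sensor 1:20, Sensor 2:20, Sensor 3:16 → nearest is Sensor 3
(22, 23) — d to each: Sensor 1:23, Sensor 2:23, Sensor 3:6 → nearest is Sensor 3
Tally — Sensor 3:6. Sensor 3 captures the most (6).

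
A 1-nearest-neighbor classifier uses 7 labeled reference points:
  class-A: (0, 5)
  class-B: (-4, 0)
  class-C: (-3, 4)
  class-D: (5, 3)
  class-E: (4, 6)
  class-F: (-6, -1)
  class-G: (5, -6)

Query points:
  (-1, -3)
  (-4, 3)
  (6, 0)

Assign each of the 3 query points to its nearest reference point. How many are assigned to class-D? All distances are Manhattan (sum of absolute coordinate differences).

(-1, -3) — d to each: class-A:9, class-B:6, class-C:9, class-D:12, class-E:14, class-F:7, class-G:9 → nearest is class-B
(-4, 3) — d to each: class-A:6, class-B:3, class-C:2, class-D:9, class-E:11, class-F:6, class-G:18 → nearest is class-C
(6, 0) — d to each: class-A:11, class-B:10, class-C:13, class-D:4, class-E:8, class-F:13, class-G:7 → nearest is class-D
1 of the 3 points has class-D as nearest.

1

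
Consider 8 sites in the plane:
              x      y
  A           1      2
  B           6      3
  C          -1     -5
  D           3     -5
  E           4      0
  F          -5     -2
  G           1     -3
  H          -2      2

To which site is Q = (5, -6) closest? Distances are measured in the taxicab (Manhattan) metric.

D

d(Q,A) = |5−1| + |-6−2| = 4 + 8 = 12
d(Q,B) = |5−6| + |-6−3| = 1 + 9 = 10
d(Q,C) = |5−(-1)| + |-6−(-5)| = 6 + 1 = 7
d(Q,D) = |5−3| + |-6−(-5)| = 2 + 1 = 3
d(Q,E) = |5−4| + |-6−0| = 1 + 6 = 7
d(Q,F) = |5−(-5)| + |-6−(-2)| = 10 + 4 = 14
d(Q,G) = |5−1| + |-6−(-3)| = 4 + 3 = 7
d(Q,H) = |5−(-2)| + |-6−2| = 7 + 8 = 15
The smallest is to D, so Q lies in the Voronoi region of D.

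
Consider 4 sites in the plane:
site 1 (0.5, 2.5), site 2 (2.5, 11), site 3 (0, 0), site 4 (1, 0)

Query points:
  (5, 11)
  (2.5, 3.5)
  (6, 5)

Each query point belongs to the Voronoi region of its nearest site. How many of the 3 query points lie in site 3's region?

0

(5, 11) — d² to each: site 1:92.5, site 2:6.25, site 3:146, site 4:137 → nearest is site 2
(2.5, 3.5) — d² to each: site 1:5, site 2:56.25, site 3:18.5, site 4:14.5 → nearest is site 1
(6, 5) — d² to each: site 1:36.5, site 2:48.25, site 3:61, site 4:50 → nearest is site 1
0 of the 3 points have site 3 as nearest.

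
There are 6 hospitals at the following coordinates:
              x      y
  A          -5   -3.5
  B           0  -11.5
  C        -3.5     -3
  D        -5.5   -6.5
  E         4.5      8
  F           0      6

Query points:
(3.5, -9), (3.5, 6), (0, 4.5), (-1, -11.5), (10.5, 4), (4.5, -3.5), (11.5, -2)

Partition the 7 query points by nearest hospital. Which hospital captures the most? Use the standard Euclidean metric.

E

(3.5, -9) — d² to each: A:102.5, B:18.5, C:85, D:87.25, E:290, F:237.25 → nearest is B
(3.5, 6) — d² to each: A:162.5, B:318.5, C:130, D:237.25, E:5, F:12.25 → nearest is E
(0, 4.5) — d² to each: A:89, B:256, C:68.5, D:151.25, E:32.5, F:2.25 → nearest is F
(-1, -11.5) — d² to each: A:80, B:1, C:78.5, D:45.25, E:410.5, F:307.25 → nearest is B
(10.5, 4) — d² to each: A:296.5, B:350.5, C:245, D:366.25, E:52, F:114.25 → nearest is E
(4.5, -3.5) — d² to each: A:90.25, B:84.25, C:64.25, D:109, E:132.25, F:110.5 → nearest is C
(11.5, -2) — d² to each: A:274.5, B:222.5, C:226, D:309.25, E:149, F:196.25 → nearest is E
Tally — B:2, C:1, E:3, F:1. E captures the most (3).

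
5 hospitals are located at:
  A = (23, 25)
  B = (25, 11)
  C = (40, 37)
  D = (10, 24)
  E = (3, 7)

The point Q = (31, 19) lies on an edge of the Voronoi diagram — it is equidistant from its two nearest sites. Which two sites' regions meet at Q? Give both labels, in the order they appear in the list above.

A and B

Squared distances from Q to each site:
|QA|² = (31−23)² + (19−25)² = 64 + 36 = 100
|QB|² = (31−25)² + (19−11)² = 36 + 64 = 100
|QC|² = (31−40)² + (19−37)² = 81 + 324 = 405
|QD|² = (31−10)² + (19−24)² = 441 + 25 = 466
|QE|² = (31−3)² + (19−7)² = 784 + 144 = 928
Q is equidistant from A and B (both at squared distance 100), and every other site is strictly farther — so Q lies on the A–B Voronoi edge.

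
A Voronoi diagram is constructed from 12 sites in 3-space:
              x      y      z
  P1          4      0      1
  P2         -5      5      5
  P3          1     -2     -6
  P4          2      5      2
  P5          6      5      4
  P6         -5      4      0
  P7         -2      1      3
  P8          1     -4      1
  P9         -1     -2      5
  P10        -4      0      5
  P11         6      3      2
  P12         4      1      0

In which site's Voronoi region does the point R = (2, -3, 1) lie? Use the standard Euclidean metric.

Squared Euclidean distances:
|RP1|² = 4 + 9 + 0 = 13
|RP2|² = 49 + 64 + 16 = 129
|RP3|² = 1 + 1 + 49 = 51
|RP4|² = 0 + 64 + 1 = 65
|RP5|² = 16 + 64 + 9 = 89
|RP6|² = 49 + 49 + 1 = 99
|RP7|² = 16 + 16 + 4 = 36
|RP8|² = 1 + 1 + 0 = 2
|RP9|² = 9 + 1 + 16 = 26
d²(R, P10) = 36 + 9 + 16 = 61
d²(R, P11) = 16 + 36 + 1 = 53
d²(R, P12) = 4 + 16 + 1 = 21
P8 is nearest.

P8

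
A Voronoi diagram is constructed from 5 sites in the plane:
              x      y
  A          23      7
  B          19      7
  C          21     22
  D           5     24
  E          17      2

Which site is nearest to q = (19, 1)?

E

Since √ is increasing, it suffices to compare squared distances:
|qA|² = (19−23)² + (1−7)² = 16 + 36 = 52
|qB|² = (19−19)² + (1−7)² = 0 + 36 = 36
|qC|² = (19−21)² + (1−22)² = 4 + 441 = 445
|qD|² = (19−5)² + (1−24)² = 196 + 529 = 725
|qE|² = (19−17)² + (1−2)² = 4 + 1 = 5
E is nearest.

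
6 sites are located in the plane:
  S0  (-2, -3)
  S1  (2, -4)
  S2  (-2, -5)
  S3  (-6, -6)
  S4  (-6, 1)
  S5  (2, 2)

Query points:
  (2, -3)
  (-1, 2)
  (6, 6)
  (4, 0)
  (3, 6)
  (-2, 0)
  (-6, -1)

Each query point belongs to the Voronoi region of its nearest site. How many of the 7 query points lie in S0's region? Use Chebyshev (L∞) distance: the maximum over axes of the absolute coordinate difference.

1

(2, -3) — d to each: S0:4, S1:1, S2:4, S3:8, S4:8, S5:5 → nearest is S1
(-1, 2) — d to each: S0:5, S1:6, S2:7, S3:8, S4:5, S5:3 → nearest is S5
(6, 6) — d to each: S0:9, S1:10, S2:11, S3:12, S4:12, S5:4 → nearest is S5
(4, 0) — d to each: S0:6, S1:4, S2:6, S3:10, S4:10, S5:2 → nearest is S5
(3, 6) — d to each: S0:9, S1:10, S2:11, S3:12, S4:9, S5:4 → nearest is S5
(-2, 0) — d to each: S0:3, S1:4, S2:5, S3:6, S4:4, S5:4 → nearest is S0
(-6, -1) — d to each: S0:4, S1:8, S2:4, S3:5, S4:2, S5:8 → nearest is S4
1 of the 7 points has S0 as nearest.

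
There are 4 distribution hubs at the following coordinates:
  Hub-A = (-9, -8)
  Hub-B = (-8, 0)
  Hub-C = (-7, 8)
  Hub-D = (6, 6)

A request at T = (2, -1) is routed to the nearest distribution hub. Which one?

Since √ is increasing, it suffices to compare squared distances:
d²(T, Hub-A) = 121 + 49 = 170
d²(T, Hub-B) = 100 + 1 = 101
d²(T, Hub-C) = 81 + 81 = 162
d²(T, Hub-D) = 16 + 49 = 65
Minimum is at Hub-D.

Hub-D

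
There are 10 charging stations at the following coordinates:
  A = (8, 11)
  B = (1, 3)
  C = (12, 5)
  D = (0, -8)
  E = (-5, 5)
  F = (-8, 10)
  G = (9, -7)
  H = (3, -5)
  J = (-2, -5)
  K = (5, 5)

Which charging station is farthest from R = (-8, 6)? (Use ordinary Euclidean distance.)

G

Compare squared distances (the ordering matches that of the actual distances):
|RA|² = 256 + 25 = 281
|RB|² = 81 + 9 = 90
|RC|² = 400 + 1 = 401
|RD|² = 64 + 196 = 260
|RE|² = 9 + 1 = 10
|RF|² = 0 + 16 = 16
|RG|² = 289 + 169 = 458
|RH|² = 121 + 121 = 242
|RJ|² = 36 + 121 = 157
|RK|² = 169 + 1 = 170
The largest is to G.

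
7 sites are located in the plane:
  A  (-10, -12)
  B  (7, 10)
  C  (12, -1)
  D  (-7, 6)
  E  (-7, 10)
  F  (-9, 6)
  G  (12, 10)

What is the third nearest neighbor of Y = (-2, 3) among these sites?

Since √ is increasing, it suffices to compare squared distances:
|YA|² = (-2−(-10))² + (3−(-12))² = 64 + 225 = 289
|YB|² = (-2−7)² + (3−10)² = 81 + 49 = 130
|YC|² = (-2−12)² + (3−(-1))² = 196 + 16 = 212
|YD|² = (-2−(-7))² + (3−6)² = 25 + 9 = 34
|YE|² = (-2−(-7))² + (3−10)² = 25 + 49 = 74
|YF|² = (-2−(-9))² + (3−6)² = 49 + 9 = 58
|YG|² = (-2−12)² + (3−10)² = 196 + 49 = 245
Sorted ascending: D, F, E, B, … — the third-nearest is E.

E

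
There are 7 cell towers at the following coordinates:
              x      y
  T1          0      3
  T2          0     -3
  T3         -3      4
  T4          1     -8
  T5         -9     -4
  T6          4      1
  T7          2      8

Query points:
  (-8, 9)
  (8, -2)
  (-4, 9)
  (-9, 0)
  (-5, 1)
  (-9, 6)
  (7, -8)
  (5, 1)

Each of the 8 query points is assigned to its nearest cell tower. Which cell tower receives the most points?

(-8, 9) — d² to each: T1:100, T2:208, T3:50, T4:370, T5:170, T6:208, T7:101 → nearest is T3
(8, -2) — d² to each: T1:89, T2:65, T3:157, T4:85, T5:293, T6:25, T7:136 → nearest is T6
(-4, 9) — d² to each: T1:52, T2:160, T3:26, T4:314, T5:194, T6:128, T7:37 → nearest is T3
(-9, 0) — d² to each: T1:90, T2:90, T3:52, T4:164, T5:16, T6:170, T7:185 → nearest is T5
(-5, 1) — d² to each: T1:29, T2:41, T3:13, T4:117, T5:41, T6:81, T7:98 → nearest is T3
(-9, 6) — d² to each: T1:90, T2:162, T3:40, T4:296, T5:100, T6:194, T7:125 → nearest is T3
(7, -8) — d² to each: T1:170, T2:74, T3:244, T4:36, T5:272, T6:90, T7:281 → nearest is T4
(5, 1) — d² to each: T1:29, T2:41, T3:73, T4:97, T5:221, T6:1, T7:58 → nearest is T6
Tally — T3:4, T4:1, T5:1, T6:2. T3 captures the most (4).

T3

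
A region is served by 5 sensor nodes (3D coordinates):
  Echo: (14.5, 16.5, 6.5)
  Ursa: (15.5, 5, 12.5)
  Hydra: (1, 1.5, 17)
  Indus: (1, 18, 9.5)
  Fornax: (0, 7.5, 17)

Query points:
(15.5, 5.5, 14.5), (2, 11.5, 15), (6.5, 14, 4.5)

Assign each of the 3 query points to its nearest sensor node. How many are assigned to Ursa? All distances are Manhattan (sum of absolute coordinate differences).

1

(15.5, 5.5, 14.5) — d to each: Echo:20, Ursa:2.5, Hydra:21, Indus:32, Fornax:20 → nearest is Ursa
(2, 11.5, 15) — d to each: Echo:26, Ursa:22.5, Hydra:13, Indus:13, Fornax:8 → nearest is Fornax
(6.5, 14, 4.5) — d to each: Echo:12.5, Ursa:26, Hydra:30.5, Indus:14.5, Fornax:25.5 → nearest is Echo
1 of the 3 points has Ursa as nearest.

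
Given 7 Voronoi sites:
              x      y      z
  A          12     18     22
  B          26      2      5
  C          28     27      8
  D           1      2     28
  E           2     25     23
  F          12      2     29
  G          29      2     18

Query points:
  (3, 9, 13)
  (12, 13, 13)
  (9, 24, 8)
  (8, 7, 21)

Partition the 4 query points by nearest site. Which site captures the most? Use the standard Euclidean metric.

(3, 9, 13) — d² to each: A:243, B:642, C:974, D:278, E:357, F:386, G:750 → nearest is A
(12, 13, 13) — d² to each: A:106, B:381, C:477, D:467, E:344, F:377, G:435 → nearest is A
(9, 24, 8) — d² to each: A:241, B:782, C:370, D:948, E:275, F:934, G:984 → nearest is A
(8, 7, 21) — d² to each: A:138, B:605, C:969, D:123, E:364, F:105, G:475 → nearest is F
Tally — A:3, F:1. A captures the most (3).

A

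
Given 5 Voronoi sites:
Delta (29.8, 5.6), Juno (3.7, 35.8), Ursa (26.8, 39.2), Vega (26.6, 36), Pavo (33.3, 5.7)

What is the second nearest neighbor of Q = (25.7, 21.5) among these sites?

Compare squared distances (the ordering matches that of the actual distances):
d²(Q, Delta) = (25.7−29.8)² + (21.5−5.6)² = 16.81 + 252.81 = 269.62
d²(Q, Juno) = (25.7−3.7)² + (21.5−35.8)² = 484 + 204.49 = 688.49
d²(Q, Ursa) = (25.7−26.8)² + (21.5−39.2)² = 1.21 + 313.29 = 314.5
d²(Q, Vega) = (25.7−26.6)² + (21.5−36)² = 0.81 + 210.25 = 211.06
d²(Q, Pavo) = (25.7−33.3)² + (21.5−5.7)² = 57.76 + 249.64 = 307.4
Sorted ascending: Vega, Delta, Pavo, … — the second-nearest is Delta.

Delta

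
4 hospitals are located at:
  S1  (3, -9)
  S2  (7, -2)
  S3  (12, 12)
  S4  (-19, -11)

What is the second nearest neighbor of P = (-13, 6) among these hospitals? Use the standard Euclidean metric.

S2

Since √ is increasing, it suffices to compare squared distances:
|PS1|² = (-13−3)² + (6−(-9))² = 256 + 225 = 481
|PS2|² = (-13−7)² + (6−(-2))² = 400 + 64 = 464
|PS3|² = (-13−12)² + (6−12)² = 625 + 36 = 661
|PS4|² = (-13−(-19))² + (6−(-11))² = 36 + 289 = 325
Sorted ascending: S4, S2, S1, … — the second-nearest is S2.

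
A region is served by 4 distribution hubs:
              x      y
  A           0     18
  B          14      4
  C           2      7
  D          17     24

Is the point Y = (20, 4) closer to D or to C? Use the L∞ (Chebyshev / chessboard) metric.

d(Y,D) = max(3, 20) = 20
d(Y,C) = max(18, 3) = 18
20 > 18, so C is closer.

C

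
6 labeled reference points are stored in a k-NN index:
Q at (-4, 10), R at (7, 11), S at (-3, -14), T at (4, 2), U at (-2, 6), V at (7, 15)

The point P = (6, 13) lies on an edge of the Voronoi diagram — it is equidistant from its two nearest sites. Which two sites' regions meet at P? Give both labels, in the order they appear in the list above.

R and V

Squared distances from P to each site:
|PQ|² = (6−(-4))² + (13−10)² = 100 + 9 = 109
|PR|² = (6−7)² + (13−11)² = 1 + 4 = 5
|PS|² = (6−(-3))² + (13−(-14))² = 81 + 729 = 810
|PT|² = (6−4)² + (13−2)² = 4 + 121 = 125
|PU|² = (6−(-2))² + (13−6)² = 64 + 49 = 113
|PV|² = (6−7)² + (13−15)² = 1 + 4 = 5
P is equidistant from R and V (both at squared distance 5), and every other site is strictly farther — so P lies on the R–V Voronoi edge.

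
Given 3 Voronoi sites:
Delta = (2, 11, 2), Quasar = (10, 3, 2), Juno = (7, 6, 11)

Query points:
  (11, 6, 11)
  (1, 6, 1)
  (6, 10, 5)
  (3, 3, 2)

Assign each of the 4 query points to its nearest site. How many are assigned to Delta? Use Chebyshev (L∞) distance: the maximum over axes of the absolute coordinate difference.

2

(11, 6, 11) — d to each: Delta:9, Quasar:9, Juno:4 → nearest is Juno
(1, 6, 1) — d to each: Delta:5, Quasar:9, Juno:10 → nearest is Delta
(6, 10, 5) — d to each: Delta:4, Quasar:7, Juno:6 → nearest is Delta
(3, 3, 2) — d to each: Delta:8, Quasar:7, Juno:9 → nearest is Quasar
2 of the 4 points have Delta as nearest.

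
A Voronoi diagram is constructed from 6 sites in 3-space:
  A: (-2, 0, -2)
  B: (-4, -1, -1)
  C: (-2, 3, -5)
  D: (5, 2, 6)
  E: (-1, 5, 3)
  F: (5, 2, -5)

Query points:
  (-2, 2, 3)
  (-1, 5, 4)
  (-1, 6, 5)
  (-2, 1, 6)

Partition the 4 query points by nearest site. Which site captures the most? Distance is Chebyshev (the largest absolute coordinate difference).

(-2, 2, 3) — d to each: A:5, B:4, C:8, D:7, E:3, F:8 → nearest is E
(-1, 5, 4) — d to each: A:6, B:6, C:9, D:6, E:1, F:9 → nearest is E
(-1, 6, 5) — d to each: A:7, B:7, C:10, D:6, E:2, F:10 → nearest is E
(-2, 1, 6) — d to each: A:8, B:7, C:11, D:7, E:4, F:11 → nearest is E
Tally — E:4. E captures the most (4).

E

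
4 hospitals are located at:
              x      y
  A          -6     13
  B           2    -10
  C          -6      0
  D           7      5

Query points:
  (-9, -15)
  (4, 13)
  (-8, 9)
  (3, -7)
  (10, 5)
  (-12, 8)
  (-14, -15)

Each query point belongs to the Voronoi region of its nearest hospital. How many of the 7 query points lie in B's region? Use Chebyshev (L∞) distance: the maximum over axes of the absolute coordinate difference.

2

(-9, -15) — d to each: A:28, B:11, C:15, D:20 → nearest is B
(4, 13) — d to each: A:10, B:23, C:13, D:8 → nearest is D
(-8, 9) — d to each: A:4, B:19, C:9, D:15 → nearest is A
(3, -7) — d to each: A:20, B:3, C:9, D:12 → nearest is B
(10, 5) — d to each: A:16, B:15, C:16, D:3 → nearest is D
(-12, 8) — d to each: A:6, B:18, C:8, D:19 → nearest is A
(-14, -15) — d to each: A:28, B:16, C:15, D:21 → nearest is C
2 of the 7 points have B as nearest.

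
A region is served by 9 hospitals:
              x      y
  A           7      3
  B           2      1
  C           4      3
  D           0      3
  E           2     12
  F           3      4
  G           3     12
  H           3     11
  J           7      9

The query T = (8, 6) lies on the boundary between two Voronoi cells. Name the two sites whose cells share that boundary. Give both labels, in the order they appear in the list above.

Squared distances from T to each site:
|TA|² = 1 + 9 = 10
|TB|² = 36 + 25 = 61
|TC|² = 16 + 9 = 25
|TD|² = 64 + 9 = 73
|TE|² = 36 + 36 = 72
|TF|² = 25 + 4 = 29
|TG|² = 25 + 36 = 61
|TH|² = 25 + 25 = 50
|TJ|² = 1 + 9 = 10
T is equidistant from A and J (both at squared distance 10), and every other site is strictly farther — so T lies on the A–J Voronoi edge.

A and J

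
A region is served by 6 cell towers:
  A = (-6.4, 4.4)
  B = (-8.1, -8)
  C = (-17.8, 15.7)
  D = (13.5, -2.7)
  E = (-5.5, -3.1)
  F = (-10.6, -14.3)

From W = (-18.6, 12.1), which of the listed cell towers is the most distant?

Compare squared distances (the ordering matches that of the actual distances):
|WA|² = (-18.6−(-6.4))² + (12.1−4.4)² = 148.84 + 59.29 = 208.13
|WB|² = (-18.6−(-8.1))² + (12.1−(-8))² = 110.25 + 404.01 = 514.26
|WC|² = (-18.6−(-17.8))² + (12.1−15.7)² = 0.64 + 12.96 = 13.6
|WD|² = (-18.6−13.5)² + (12.1−(-2.7))² = 1030.41 + 219.04 = 1249.45
|WE|² = (-18.6−(-5.5))² + (12.1−(-3.1))² = 171.61 + 231.04 = 402.65
|WF|² = (-18.6−(-10.6))² + (12.1−(-14.3))² = 64 + 696.96 = 760.96
The largest is to D.

D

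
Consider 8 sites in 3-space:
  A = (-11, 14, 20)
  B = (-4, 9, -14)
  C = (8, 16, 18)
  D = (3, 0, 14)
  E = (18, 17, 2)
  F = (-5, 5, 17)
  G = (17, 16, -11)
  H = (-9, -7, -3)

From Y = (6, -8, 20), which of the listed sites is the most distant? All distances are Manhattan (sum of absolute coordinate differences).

G

d(Y,A) = 17 + 22 + 0 = 39
d(Y,B) = 10 + 17 + 34 = 61
d(Y,C) = 2 + 24 + 2 = 28
d(Y,D) = 3 + 8 + 6 = 17
d(Y,E) = 12 + 25 + 18 = 55
d(Y,F) = 11 + 13 + 3 = 27
d(Y,G) = 11 + 24 + 31 = 66
d(Y,H) = 15 + 1 + 23 = 39
The largest is to G.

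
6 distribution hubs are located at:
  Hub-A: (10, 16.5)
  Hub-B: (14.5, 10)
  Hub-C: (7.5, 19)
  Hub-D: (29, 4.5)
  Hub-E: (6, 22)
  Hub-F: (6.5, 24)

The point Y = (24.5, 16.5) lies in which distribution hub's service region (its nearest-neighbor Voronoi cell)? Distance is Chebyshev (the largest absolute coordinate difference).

d(Y, Hub-A) = max(14.5, 0) = 14.5
d(Y, Hub-B) = max(10, 6.5) = 10
d(Y, Hub-C) = max(17, 2.5) = 17
d(Y, Hub-D) = max(4.5, 12) = 12
d(Y, Hub-E) = max(18.5, 5.5) = 18.5
d(Y, Hub-F) = max(18, 7.5) = 18
The smallest is to Hub-B, so Y lies in the Voronoi region of Hub-B.

Hub-B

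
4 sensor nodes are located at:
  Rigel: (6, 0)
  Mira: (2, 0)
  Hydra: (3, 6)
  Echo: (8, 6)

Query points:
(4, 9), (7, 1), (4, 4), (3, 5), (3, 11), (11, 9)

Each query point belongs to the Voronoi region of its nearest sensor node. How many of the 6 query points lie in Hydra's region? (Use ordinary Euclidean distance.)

4

(4, 9) — d² to each: Rigel:85, Mira:85, Hydra:10, Echo:25 → nearest is Hydra
(7, 1) — d² to each: Rigel:2, Mira:26, Hydra:41, Echo:26 → nearest is Rigel
(4, 4) — d² to each: Rigel:20, Mira:20, Hydra:5, Echo:20 → nearest is Hydra
(3, 5) — d² to each: Rigel:34, Mira:26, Hydra:1, Echo:26 → nearest is Hydra
(3, 11) — d² to each: Rigel:130, Mira:122, Hydra:25, Echo:50 → nearest is Hydra
(11, 9) — d² to each: Rigel:106, Mira:162, Hydra:73, Echo:18 → nearest is Echo
4 of the 6 points have Hydra as nearest.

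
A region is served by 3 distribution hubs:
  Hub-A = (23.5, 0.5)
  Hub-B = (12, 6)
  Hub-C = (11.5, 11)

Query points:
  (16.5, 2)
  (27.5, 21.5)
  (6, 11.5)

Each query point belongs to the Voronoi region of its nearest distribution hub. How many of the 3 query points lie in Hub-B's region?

(16.5, 2) — d² to each: Hub-A:51.25, Hub-B:36.25, Hub-C:106 → nearest is Hub-B
(27.5, 21.5) — d² to each: Hub-A:457, Hub-B:480.5, Hub-C:366.25 → nearest is Hub-C
(6, 11.5) — d² to each: Hub-A:427.25, Hub-B:66.25, Hub-C:30.5 → nearest is Hub-C
1 of the 3 points has Hub-B as nearest.

1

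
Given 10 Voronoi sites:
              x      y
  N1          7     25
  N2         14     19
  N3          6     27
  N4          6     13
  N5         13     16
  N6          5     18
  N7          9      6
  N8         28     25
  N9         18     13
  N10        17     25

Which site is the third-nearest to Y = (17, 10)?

Squared Euclidean distances:
|YN1|² = (17−7)² + (10−25)² = 100 + 225 = 325
|YN2|² = (17−14)² + (10−19)² = 9 + 81 = 90
|YN3|² = (17−6)² + (10−27)² = 121 + 289 = 410
|YN4|² = (17−6)² + (10−13)² = 121 + 9 = 130
|YN5|² = (17−13)² + (10−16)² = 16 + 36 = 52
|YN6|² = (17−5)² + (10−18)² = 144 + 64 = 208
|YN7|² = (17−9)² + (10−6)² = 64 + 16 = 80
|YN8|² = (17−28)² + (10−25)² = 121 + 225 = 346
|YN9|² = (17−18)² + (10−13)² = 1 + 9 = 10
d²(Y, N10) = (17−17)² + (10−25)² = 0 + 225 = 225
Sorted ascending: N9, N5, N7, N2, … — the third-nearest is N7.

N7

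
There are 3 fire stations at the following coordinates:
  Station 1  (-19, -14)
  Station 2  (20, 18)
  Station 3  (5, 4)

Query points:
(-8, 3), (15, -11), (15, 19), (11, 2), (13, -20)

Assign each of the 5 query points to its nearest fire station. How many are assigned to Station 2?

1

(-8, 3) — d² to each: Station 1:410, Station 2:1009, Station 3:170 → nearest is Station 3
(15, -11) — d² to each: Station 1:1165, Station 2:866, Station 3:325 → nearest is Station 3
(15, 19) — d² to each: Station 1:2245, Station 2:26, Station 3:325 → nearest is Station 2
(11, 2) — d² to each: Station 1:1156, Station 2:337, Station 3:40 → nearest is Station 3
(13, -20) — d² to each: Station 1:1060, Station 2:1493, Station 3:640 → nearest is Station 3
1 of the 5 points has Station 2 as nearest.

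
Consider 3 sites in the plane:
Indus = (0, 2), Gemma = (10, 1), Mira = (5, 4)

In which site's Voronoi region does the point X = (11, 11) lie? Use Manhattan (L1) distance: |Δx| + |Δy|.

Gemma

d(X, Indus) = |11−0| + |11−2| = 11 + 9 = 20
d(X, Gemma) = |11−10| + |11−1| = 1 + 10 = 11
d(X, Mira) = |11−5| + |11−4| = 6 + 7 = 13
Minimum is at Gemma.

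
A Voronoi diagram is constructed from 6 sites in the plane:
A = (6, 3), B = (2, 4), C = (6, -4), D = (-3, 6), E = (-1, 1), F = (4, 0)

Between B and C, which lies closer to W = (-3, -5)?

C

Compare squared distances:
|WB|² = (-3−2)² + (-5−4)² = 25 + 81 = 106
|WC|² = (-3−6)² + (-5−(-4))² = 81 + 1 = 82
106 > 82, so C is closer.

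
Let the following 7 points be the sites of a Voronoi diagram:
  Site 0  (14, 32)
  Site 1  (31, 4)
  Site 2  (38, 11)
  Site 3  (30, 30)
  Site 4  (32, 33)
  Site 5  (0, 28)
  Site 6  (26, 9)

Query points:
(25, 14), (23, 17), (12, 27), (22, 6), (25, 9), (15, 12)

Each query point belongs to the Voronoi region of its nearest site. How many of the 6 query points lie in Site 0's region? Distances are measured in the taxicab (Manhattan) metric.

1

(25, 14) — d to each: Site 0:29, Site 1:16, Site 2:16, Site 3:21, Site 4:26, Site 5:39, Site 6:6 → nearest is Site 6
(23, 17) — d to each: Site 0:24, Site 1:21, Site 2:21, Site 3:20, Site 4:25, Site 5:34, Site 6:11 → nearest is Site 6
(12, 27) — d to each: Site 0:7, Site 1:42, Site 2:42, Site 3:21, Site 4:26, Site 5:13, Site 6:32 → nearest is Site 0
(22, 6) — d to each: Site 0:34, Site 1:11, Site 2:21, Site 3:32, Site 4:37, Site 5:44, Site 6:7 → nearest is Site 6
(25, 9) — d to each: Site 0:34, Site 1:11, Site 2:15, Site 3:26, Site 4:31, Site 5:44, Site 6:1 → nearest is Site 6
(15, 12) — d to each: Site 0:21, Site 1:24, Site 2:24, Site 3:33, Site 4:38, Site 5:31, Site 6:14 → nearest is Site 6
1 of the 6 points has Site 0 as nearest.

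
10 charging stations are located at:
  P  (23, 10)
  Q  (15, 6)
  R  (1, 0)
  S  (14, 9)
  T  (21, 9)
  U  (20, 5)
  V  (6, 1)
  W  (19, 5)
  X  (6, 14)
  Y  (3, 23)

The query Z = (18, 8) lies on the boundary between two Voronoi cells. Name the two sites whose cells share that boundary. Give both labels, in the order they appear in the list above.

T and W

Squared distances from Z to each site:
|ZP|² = (18−23)² + (8−10)² = 25 + 4 = 29
|ZQ|² = (18−15)² + (8−6)² = 9 + 4 = 13
|ZR|² = (18−1)² + (8−0)² = 289 + 64 = 353
|ZS|² = (18−14)² + (8−9)² = 16 + 1 = 17
|ZT|² = (18−21)² + (8−9)² = 9 + 1 = 10
|ZU|² = (18−20)² + (8−5)² = 4 + 9 = 13
|ZV|² = (18−6)² + (8−1)² = 144 + 49 = 193
|ZW|² = (18−19)² + (8−5)² = 1 + 9 = 10
|ZX|² = (18−6)² + (8−14)² = 144 + 36 = 180
|ZY|² = (18−3)² + (8−23)² = 225 + 225 = 450
Z is equidistant from T and W (both at squared distance 10), and every other site is strictly farther — so Z lies on the T–W Voronoi edge.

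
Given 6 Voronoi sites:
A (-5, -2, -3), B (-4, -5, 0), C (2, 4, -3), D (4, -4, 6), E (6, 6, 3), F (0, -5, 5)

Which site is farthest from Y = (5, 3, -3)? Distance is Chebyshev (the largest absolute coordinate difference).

d(Y,A) = max(10, 5, 0) = 10
d(Y,B) = max(9, 8, 3) = 9
d(Y,C) = max(3, 1, 0) = 3
d(Y,D) = max(1, 7, 9) = 9
d(Y,E) = max(1, 3, 6) = 6
d(Y,F) = max(5, 8, 8) = 8
The largest is to A.

A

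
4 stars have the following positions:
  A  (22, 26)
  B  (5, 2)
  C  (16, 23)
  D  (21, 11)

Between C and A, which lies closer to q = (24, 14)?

Compare squared distances:
|qC|² = (24−16)² + (14−23)² = 64 + 81 = 145
|qA|² = (24−22)² + (14−26)² = 4 + 144 = 148
145 < 148, so C is closer.

C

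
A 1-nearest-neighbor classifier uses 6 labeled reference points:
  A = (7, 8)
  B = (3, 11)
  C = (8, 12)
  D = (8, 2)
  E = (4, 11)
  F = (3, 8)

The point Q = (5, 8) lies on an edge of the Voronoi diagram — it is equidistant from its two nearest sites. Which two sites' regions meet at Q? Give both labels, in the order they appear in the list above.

A and F

Squared distances from Q to each site:
|QA|² = (5−7)² + (8−8)² = 4 + 0 = 4
|QB|² = (5−3)² + (8−11)² = 4 + 9 = 13
|QC|² = (5−8)² + (8−12)² = 9 + 16 = 25
|QD|² = (5−8)² + (8−2)² = 9 + 36 = 45
|QE|² = (5−4)² + (8−11)² = 1 + 9 = 10
|QF|² = (5−3)² + (8−8)² = 4 + 0 = 4
Q is equidistant from A and F (both at squared distance 4), and every other site is strictly farther — so Q lies on the A–F Voronoi edge.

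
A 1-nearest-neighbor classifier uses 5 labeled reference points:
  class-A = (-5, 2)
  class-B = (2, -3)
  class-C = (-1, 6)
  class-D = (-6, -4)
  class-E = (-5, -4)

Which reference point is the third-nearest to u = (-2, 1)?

class-B

Compare squared distances (the ordering matches that of the actual distances):
d²(u, class-A) = (-2−(-5))² + (1−2)² = 9 + 1 = 10
d²(u, class-B) = (-2−2)² + (1−(-3))² = 16 + 16 = 32
d²(u, class-C) = (-2−(-1))² + (1−6)² = 1 + 25 = 26
d²(u, class-D) = (-2−(-6))² + (1−(-4))² = 16 + 25 = 41
d²(u, class-E) = (-2−(-5))² + (1−(-4))² = 9 + 25 = 34
Sorted ascending: class-A, class-C, class-B, class-E, … — the third-nearest is class-B.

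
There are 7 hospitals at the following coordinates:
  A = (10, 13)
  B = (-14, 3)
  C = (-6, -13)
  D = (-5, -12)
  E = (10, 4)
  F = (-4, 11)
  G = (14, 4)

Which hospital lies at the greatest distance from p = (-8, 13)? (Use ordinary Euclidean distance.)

C

Since √ is increasing, it suffices to compare squared distances:
|pA|² = 324 + 0 = 324
|pB|² = 36 + 100 = 136
|pC|² = 4 + 676 = 680
|pD|² = 9 + 625 = 634
|pE|² = 324 + 81 = 405
|pF|² = 16 + 4 = 20
|pG|² = 484 + 81 = 565
The largest is to C.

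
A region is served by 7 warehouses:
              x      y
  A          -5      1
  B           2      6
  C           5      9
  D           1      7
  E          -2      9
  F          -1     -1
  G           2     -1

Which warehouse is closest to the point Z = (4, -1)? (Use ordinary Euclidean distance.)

Compare squared distances (the ordering matches that of the actual distances):
|ZA|² = (4−(-5))² + (-1−1)² = 81 + 4 = 85
|ZB|² = (4−2)² + (-1−6)² = 4 + 49 = 53
|ZC|² = (4−5)² + (-1−9)² = 1 + 100 = 101
|ZD|² = (4−1)² + (-1−7)² = 9 + 64 = 73
|ZE|² = (4−(-2))² + (-1−9)² = 36 + 100 = 136
|ZF|² = (4−(-1))² + (-1−(-1))² = 25 + 0 = 25
|ZG|² = (4−2)² + (-1−(-1))² = 4 + 0 = 4
Minimum is at G.

G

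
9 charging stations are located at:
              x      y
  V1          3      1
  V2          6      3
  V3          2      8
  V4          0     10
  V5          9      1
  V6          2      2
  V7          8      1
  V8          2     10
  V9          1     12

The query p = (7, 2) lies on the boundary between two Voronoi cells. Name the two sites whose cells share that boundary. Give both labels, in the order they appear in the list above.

Squared distances from p to each site:
|pV1|² = (7−3)² + (2−1)² = 16 + 1 = 17
|pV2|² = (7−6)² + (2−3)² = 1 + 1 = 2
|pV3|² = (7−2)² + (2−8)² = 25 + 36 = 61
|pV4|² = (7−0)² + (2−10)² = 49 + 64 = 113
|pV5|² = (7−9)² + (2−1)² = 4 + 1 = 5
|pV6|² = (7−2)² + (2−2)² = 25 + 0 = 25
|pV7|² = (7−8)² + (2−1)² = 1 + 1 = 2
|pV8|² = (7−2)² + (2−10)² = 25 + 64 = 89
|pV9|² = (7−1)² + (2−12)² = 36 + 100 = 136
p is equidistant from V2 and V7 (both at squared distance 2), and every other site is strictly farther — so p lies on the V2–V7 Voronoi edge.

V2 and V7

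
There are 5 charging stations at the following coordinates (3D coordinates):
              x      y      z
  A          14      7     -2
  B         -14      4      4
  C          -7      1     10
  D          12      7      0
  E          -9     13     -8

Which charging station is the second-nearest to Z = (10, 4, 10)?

Since √ is increasing, it suffices to compare squared distances:
|ZA|² = (10−14)² + (4−7)² + (10−(-2))² = 16 + 9 + 144 = 169
|ZB|² = (10−(-14))² + (4−4)² + (10−4)² = 576 + 0 + 36 = 612
|ZC|² = (10−(-7))² + (4−1)² + (10−10)² = 289 + 9 + 0 = 298
|ZD|² = (10−12)² + (4−7)² + (10−0)² = 4 + 9 + 100 = 113
|ZE|² = (10−(-9))² + (4−13)² + (10−(-8))² = 361 + 81 + 324 = 766
Sorted ascending: D, A, C, … — the second-nearest is A.

A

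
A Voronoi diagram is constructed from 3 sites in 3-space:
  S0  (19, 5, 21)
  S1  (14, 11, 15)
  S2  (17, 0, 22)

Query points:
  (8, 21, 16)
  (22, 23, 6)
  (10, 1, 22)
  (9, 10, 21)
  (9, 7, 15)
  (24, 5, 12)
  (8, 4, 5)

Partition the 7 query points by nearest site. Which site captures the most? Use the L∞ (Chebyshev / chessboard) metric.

S1

(8, 21, 16) — d to each: S0:16, S1:10, S2:21 → nearest is S1
(22, 23, 6) — d to each: S0:18, S1:12, S2:23 → nearest is S1
(10, 1, 22) — d to each: S0:9, S1:10, S2:7 → nearest is S2
(9, 10, 21) — d to each: S0:10, S1:6, S2:10 → nearest is S1
(9, 7, 15) — d to each: S0:10, S1:5, S2:8 → nearest is S1
(24, 5, 12) — d to each: S0:9, S1:10, S2:10 → nearest is S0
(8, 4, 5) — d to each: S0:16, S1:10, S2:17 → nearest is S1
Tally — S0:1, S1:5, S2:1. S1 captures the most (5).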